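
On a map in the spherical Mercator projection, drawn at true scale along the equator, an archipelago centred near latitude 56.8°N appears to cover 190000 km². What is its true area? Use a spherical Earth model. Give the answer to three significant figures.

The Mercator projection is conformal; its linear scale factor is the same in every direction and equals sec φ = 1/cos φ.
Areal scale = k² = sec²φ = 1/cos²(56.8°) = 1/0.5476² = 3.335.
True area = apparent / (areal scale) = 190000 / 3.335 ≈ 57000 km².

57000 km²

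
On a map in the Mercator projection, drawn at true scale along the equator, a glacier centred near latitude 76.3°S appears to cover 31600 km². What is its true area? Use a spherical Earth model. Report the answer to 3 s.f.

1770 km²

Mercator is conformal, so the point scale is isotropic: h = k = sec φ = 1/cos φ.
Areal scale = k² = sec²φ = 1/cos²(76.3°) = 1/0.2368² = 17.83.
True area = apparent / (areal scale) = 31600 / 17.83 ≈ 1770 km².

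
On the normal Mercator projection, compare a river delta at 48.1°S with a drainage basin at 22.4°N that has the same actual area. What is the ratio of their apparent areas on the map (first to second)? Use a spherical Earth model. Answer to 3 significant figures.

Mercator is conformal with k = sec φ, so areal scale = k² = sec²φ.
At 48.1°: sec²(48.1°) = 1/0.6678² = 2.242.
At 22.4°: sec²(22.4°) = 1/0.9245² = 1.170.
Ratio = 2.242/1.170 = cos²(22.4°)/cos²(48.1°) ≈ 1.92.

1.92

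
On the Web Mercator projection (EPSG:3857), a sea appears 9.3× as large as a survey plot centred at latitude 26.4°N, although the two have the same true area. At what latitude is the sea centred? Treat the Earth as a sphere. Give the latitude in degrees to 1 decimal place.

72.9°

Mercator areal scale is sec²φ, so apparent-area ratio = sec²φ₁ / sec²φ₂ = cos²φ₂ / cos²φ₁.
cos²φ₂ / cos²φ₁ = 9.3  ⇒  cos φ₁ = cos 26.4° / √9.3 = 0.8957/3.050 = 0.2937.
φ₁ = arccos(0.2937) ≈ 72.9°.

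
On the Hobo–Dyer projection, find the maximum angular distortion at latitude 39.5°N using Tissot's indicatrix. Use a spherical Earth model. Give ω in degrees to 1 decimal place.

3.2°

Hobo–Dyer is a cylindrical equal-area projection with standard parallels at ±37.5°. Cylindrical equal-area (φ₀ = 37.5°): h = cos φ / cos 37.5° along meridians, k = cos 37.5° / cos φ along parallels; h·k = 1.
At 39.5°: h = 0.9726, k = 1.028; principal scales a = 1.028, b = 0.9726.
sin(ω/2) = (a − b)/(a + b) = 0.05555/2.001 = 0.02776, so ω = 2 arcsin(0.02776) ≈ 3.2°.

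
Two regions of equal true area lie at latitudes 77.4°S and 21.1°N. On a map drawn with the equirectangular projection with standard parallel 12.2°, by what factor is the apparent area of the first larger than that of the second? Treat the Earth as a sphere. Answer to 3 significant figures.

With standard parallel φ₀ = 12.2°, the equirectangular projection gives x = Rλ cos φ₀, y = Rφ, so h = 1 and k = cos 12.2° / cos φ.
Areal scale at 77.4°: h·k = 1.000 × 4.481 = 4.481.
Areal scale at 21.1°: h·k = 1.000 × 1.048 = 1.048.
Ratio = 4.481/1.048 ≈ 4.28.

4.28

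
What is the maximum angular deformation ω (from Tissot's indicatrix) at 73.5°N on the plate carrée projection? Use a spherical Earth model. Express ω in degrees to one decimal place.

Plate carrée maps x = Rλ, y = Rφ. The meridian scale is h = 1 and the parallel scale is k = 1/cos φ = sec φ.
At 73.5°: h = 1.000, k = 3.521; principal scales a = 3.521, b = 1.000.
sin(ω/2) = (a − b)/(a + b) = 2.521/4.521 = 0.5576, so ω = 2 arcsin(0.5576) ≈ 67.8°.

67.8°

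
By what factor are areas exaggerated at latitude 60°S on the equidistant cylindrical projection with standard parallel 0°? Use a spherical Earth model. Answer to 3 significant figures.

Plate carrée maps x = Rλ, y = Rφ. The meridian scale is h = 1 and the parallel scale is k = 1/cos φ = sec φ.
Areal scale = h·k = 1 × sec φ; at 60°, h = 1.000, k = 2.000, so h·k = 2.000.

2.00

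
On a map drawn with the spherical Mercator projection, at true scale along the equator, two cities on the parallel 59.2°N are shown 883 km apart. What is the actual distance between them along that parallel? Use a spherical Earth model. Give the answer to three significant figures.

452 km

The Mercator projection is conformal; its linear scale factor is the same in every direction and equals sec φ = 1/cos φ.
Along the parallel at 59.2°, map distances are exaggerated by k = sec 59.2° = 1.953.
True distance = 883 / 1.953 = 883 × cos 59.2° ≈ 452 km.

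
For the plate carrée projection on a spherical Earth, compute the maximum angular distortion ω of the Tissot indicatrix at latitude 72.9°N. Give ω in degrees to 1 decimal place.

66.1°

In the plate carrée (x = Rλ, y = Rφ), meridians are true-scale (h = 1) and parallels are stretched by k = sec φ.
At 72.9°: h = 1.000, k = 3.401; principal scales a = 3.401, b = 1.000.
sin(ω/2) = (a − b)/(a + b) = 2.401/4.401 = 0.5455, so ω = 2 arcsin(0.5455) ≈ 66.1°.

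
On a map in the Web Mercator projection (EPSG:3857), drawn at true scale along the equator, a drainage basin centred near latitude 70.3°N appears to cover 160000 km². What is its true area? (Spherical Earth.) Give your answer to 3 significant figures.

18200 km²

The Mercator projection is conformal; its linear scale factor is the same in every direction and equals sec φ = 1/cos φ.
Areal scale = k² = sec²φ = 1/cos²(70.3°) = 1/0.3371² = 8.800.
True area = apparent / (areal scale) = 160000 / 8.800 ≈ 18200 km².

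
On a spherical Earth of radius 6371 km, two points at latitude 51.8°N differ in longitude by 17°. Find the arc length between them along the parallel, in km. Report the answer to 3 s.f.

Arc length along a parallel = R cos φ · Δλ (with Δλ in radians).
= 6371 × cos 51.8° × (17° × π/180) = 6371 × 0.6184 × 0.2967 ≈ 1170 km.

1170 km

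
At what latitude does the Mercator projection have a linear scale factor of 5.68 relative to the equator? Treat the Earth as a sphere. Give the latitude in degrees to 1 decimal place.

Mercator scale is k = sec φ = 1/cos φ.
1/cos φ = 5.68  ⇒  cos φ = 0.1761  ⇒  φ = arccos(0.1761) ≈ 79.9°.

79.9°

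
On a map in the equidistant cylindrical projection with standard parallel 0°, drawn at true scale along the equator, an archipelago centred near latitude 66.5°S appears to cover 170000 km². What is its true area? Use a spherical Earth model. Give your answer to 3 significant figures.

Plate carrée maps x = Rλ, y = Rφ. The meridian scale is h = 1 and the parallel scale is k = 1/cos φ = sec φ.
Areal scale = h·k = 1 × sec φ; at 66.5°, h = 1.000, k = 2.508, so h·k = 2.508.
True area = apparent / (areal scale) = 170000 / 2.508 ≈ 67800 km².

67800 km²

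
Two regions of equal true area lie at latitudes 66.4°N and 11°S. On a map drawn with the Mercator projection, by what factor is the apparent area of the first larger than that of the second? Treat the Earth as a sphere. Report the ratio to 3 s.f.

6.01

On Mercator, area is exaggerated by sec²φ = 1/cos²φ.
At 66.4°: sec²(66.4°) = 1/0.4003² = 6.239.
At 11°: sec²(11°) = 1/0.9816² = 1.038.
Ratio = 6.239/1.038 = cos²(11°)/cos²(66.4°) ≈ 6.01.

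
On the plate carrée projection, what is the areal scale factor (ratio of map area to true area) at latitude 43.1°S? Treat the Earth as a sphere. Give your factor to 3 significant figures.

Plate carrée maps x = Rλ, y = Rφ. The meridian scale is h = 1 and the parallel scale is k = 1/cos φ = sec φ.
Areal scale = h·k = 1 × sec φ; at 43.1°, h = 1.000, k = 1.370, so h·k = 1.370.

1.37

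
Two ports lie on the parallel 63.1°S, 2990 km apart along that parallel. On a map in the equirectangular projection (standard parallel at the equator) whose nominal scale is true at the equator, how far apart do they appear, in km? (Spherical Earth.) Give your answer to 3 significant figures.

6610 km

For the equirectangular projection with φ₀ = 0 (plate carrée), h = 1 along meridians and k = sec φ along parallels.
Along the parallel, k = sec 63.1° = 1/0.4524 = 2.210.
Map distance = 2990 × 2.210 ≈ 6610 km.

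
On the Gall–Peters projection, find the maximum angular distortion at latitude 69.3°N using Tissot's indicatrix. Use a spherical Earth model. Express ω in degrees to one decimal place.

The Gall–Peters projection is cylindrical equal-area with φ₀ = 45°. Cylindrical equal-area (φ₀ = 45°): h = cos φ / cos 45° along meridians, k = cos 45° / cos φ along parallels; h·k = 1.
At 69.3°: h = 0.4999, k = 2.000; principal scales a = 2.000, b = 0.4999.
sin(ω/2) = (a − b)/(a + b) = 1.501/2.500 = 0.6001, so ω = 2 arcsin(0.6001) ≈ 73.8°.

73.8°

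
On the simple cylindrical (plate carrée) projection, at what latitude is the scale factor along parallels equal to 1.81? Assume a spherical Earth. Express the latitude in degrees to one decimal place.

Plate carrée: h = 1, k = sec φ along parallels.
sec φ = 1.81  ⇒  cos φ = 0.5525  ⇒  φ ≈ 56.5°.

56.5°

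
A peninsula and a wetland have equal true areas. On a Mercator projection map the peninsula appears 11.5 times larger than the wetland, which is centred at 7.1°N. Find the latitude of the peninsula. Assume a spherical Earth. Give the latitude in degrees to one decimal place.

On Mercator, (apparent₁)/(apparent₂) = sec²φ₁ / sec²φ₂ when true areas are equal.
cos²φ₂ / cos²φ₁ = 11.5  ⇒  cos φ₁ = cos 7.1° / √11.5 = 0.9923/3.391 = 0.2926.
φ₁ = arccos(0.2926) ≈ 73.0°.

73.0°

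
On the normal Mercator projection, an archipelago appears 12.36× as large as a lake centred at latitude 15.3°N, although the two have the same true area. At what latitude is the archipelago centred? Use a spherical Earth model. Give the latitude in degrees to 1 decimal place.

For equal true areas on Mercator, apparent areas scale as sec²φ, so the ratio is cos²φ₂ / cos²φ₁.
cos²φ₂ / cos²φ₁ = 12.36  ⇒  cos φ₁ = cos 15.3° / √12.36 = 0.9646/3.516 = 0.2744.
φ₁ = arccos(0.2744) ≈ 74.1°.

74.1°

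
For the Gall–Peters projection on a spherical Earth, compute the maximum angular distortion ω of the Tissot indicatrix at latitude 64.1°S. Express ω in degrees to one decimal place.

Gall–Peters is a cylindrical equal-area projection with standard parallels at ±45°. Cylindrical equal-area (φ₀ = 45°): h = cos φ / cos 45° along meridians, k = cos 45° / cos φ along parallels; h·k = 1.
At 64.1°: h = 0.6177, k = 1.619; principal scales a = 1.619, b = 0.6177.
sin(ω/2) = (a − b)/(a + b) = 1.001/2.237 = 0.4476, so ω = 2 arcsin(0.4476) ≈ 53.2°.

53.2°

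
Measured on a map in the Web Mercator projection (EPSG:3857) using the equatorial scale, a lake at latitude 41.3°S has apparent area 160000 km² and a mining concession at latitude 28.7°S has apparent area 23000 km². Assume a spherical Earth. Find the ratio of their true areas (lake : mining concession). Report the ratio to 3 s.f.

5.10

Since Mercator area scale is 1/cos²φ, the true area equals the apparent area multiplied by cos²φ.
True area of lake: 160000 × cos²(41.3°) = 160000 × 0.5644 = 90300 km².
True area of mining concession: 23000 × cos²(28.7°) = 23000 × 0.7694 = 17700 km².
Ratio = 90300 / 17700 ≈ 5.10.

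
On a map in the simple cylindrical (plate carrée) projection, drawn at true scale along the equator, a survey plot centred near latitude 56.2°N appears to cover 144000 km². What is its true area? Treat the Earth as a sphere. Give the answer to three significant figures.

In the plate carrée (x = Rλ, y = Rφ), meridians are true-scale (h = 1) and parallels are stretched by k = sec φ.
Areal scale = h·k = 1 × sec φ; at 56.2°, h = 1.000, k = 1.798, so h·k = 1.798.
True area = apparent / (areal scale) = 144000 / 1.798 ≈ 80100 km².

80100 km²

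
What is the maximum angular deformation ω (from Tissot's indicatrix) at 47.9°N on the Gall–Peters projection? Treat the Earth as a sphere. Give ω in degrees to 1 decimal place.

Gall–Peters is a cylindrical equal-area projection with standard parallels at ±45°. Cylindrical equal-area (φ₀ = 45°): h = cos φ / cos 45° along meridians, k = cos 45° / cos φ along parallels; h·k = 1.
At 47.9°: h = 0.9481, k = 1.055; principal scales a = 1.055, b = 0.9481.
sin(ω/2) = (a − b)/(a + b) = 0.1066/2.003 = 0.05322, so ω = 2 arcsin(0.05322) ≈ 6.1°.

6.1°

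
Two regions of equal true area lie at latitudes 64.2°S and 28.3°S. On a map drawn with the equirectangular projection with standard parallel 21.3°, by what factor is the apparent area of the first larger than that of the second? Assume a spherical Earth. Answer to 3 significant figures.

With standard parallel φ₀ = 21.3°, the equirectangular projection gives x = Rλ cos φ₀, y = Rφ, so h = 1 and k = cos 21.3° / cos φ.
Areal scale at 64.2°: h·k = 1.000 × 2.141 = 2.141.
Areal scale at 28.3°: h·k = 1.000 × 1.058 = 1.058.
Ratio = 2.141/1.058 ≈ 2.02.

2.02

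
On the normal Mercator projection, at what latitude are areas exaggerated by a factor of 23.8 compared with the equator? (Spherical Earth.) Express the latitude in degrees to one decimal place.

Mercator areal scale is sec²φ.
sec²φ = 23.8  ⇒  cos²φ = 0.04202  ⇒  cos φ = 0.2050.
φ = arccos(0.2050) ≈ 78.2°.

78.2°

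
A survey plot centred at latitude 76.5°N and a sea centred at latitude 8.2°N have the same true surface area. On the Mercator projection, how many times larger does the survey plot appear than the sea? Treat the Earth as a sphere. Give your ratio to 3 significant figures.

18.0

Mercator areal scale is sec²φ.
At 76.5°: sec²(76.5°) = 1/0.2334² = 18.35.
At 8.2°: sec²(8.2°) = 1/0.9898² = 1.021.
Ratio = 18.35/1.021 = cos²(8.2°)/cos²(76.5°) ≈ 18.0.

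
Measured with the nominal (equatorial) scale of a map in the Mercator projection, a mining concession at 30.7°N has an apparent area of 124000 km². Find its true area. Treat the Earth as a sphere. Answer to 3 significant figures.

91700 km²

For Mercator, h = k = sec φ (a conformal cylindrical projection has a single point scale, 1/cos φ).
Areal scale = k² = sec²φ = 1/cos²(30.7°) = 1/0.8599² = 1.353.
True area = apparent / (areal scale) = 124000 / 1.353 ≈ 91700 km².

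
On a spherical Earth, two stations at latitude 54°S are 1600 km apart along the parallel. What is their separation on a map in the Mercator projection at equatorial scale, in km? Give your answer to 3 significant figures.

For Mercator, h = k = sec φ (a conformal cylindrical projection has a single point scale, 1/cos φ).
Along the parallel, k = sec 54° = 1/0.5878 = 1.701.
Map distance = 1600 × 1.701 ≈ 2720 km.

2720 km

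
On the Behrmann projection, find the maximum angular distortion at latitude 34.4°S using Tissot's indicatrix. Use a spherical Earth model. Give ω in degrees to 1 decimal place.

5.5°

Behrmann is a cylindrical equal-area projection with standard parallels at ±30°. A cylindrical equal-area projection with standard parallel φ₀ has meridian scale h = cos φ / cos φ₀ and parallel scale k = cos φ₀ / cos φ (so areas are preserved, h·k = 1).
At 34.4°: h = 0.9528, k = 1.050; principal scales a = 1.050, b = 0.9528.
sin(ω/2) = (a − b)/(a + b) = 0.09682/2.002 = 0.04836, so ω = 2 arcsin(0.04836) ≈ 5.5°.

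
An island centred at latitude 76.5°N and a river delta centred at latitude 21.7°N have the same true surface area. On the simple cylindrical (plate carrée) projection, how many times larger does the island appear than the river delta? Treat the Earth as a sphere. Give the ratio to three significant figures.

In the plate carrée (x = Rλ, y = Rφ), meridians are true-scale (h = 1) and parallels are stretched by k = sec φ.
Areal scale at 76.5°: h·k = 1.000 × 4.284 = 4.284.
Areal scale at 21.7°: h·k = 1.000 × 1.076 = 1.076.
Ratio = 4.284/1.076 ≈ 3.98.

3.98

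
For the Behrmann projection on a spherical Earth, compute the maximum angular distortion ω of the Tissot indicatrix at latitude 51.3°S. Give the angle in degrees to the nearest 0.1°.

36.7°

The Behrmann projection is cylindrical equal-area with φ₀ = 30°. A cylindrical equal-area projection with standard parallel φ₀ has meridian scale h = cos φ / cos φ₀ and parallel scale k = cos φ₀ / cos φ (so areas are preserved, h·k = 1).
At 51.3°: h = 0.7220, k = 1.385; principal scales a = 1.385, b = 0.7220.
sin(ω/2) = (a − b)/(a + b) = 0.6631/2.107 = 0.3147, so ω = 2 arcsin(0.3147) ≈ 36.7°.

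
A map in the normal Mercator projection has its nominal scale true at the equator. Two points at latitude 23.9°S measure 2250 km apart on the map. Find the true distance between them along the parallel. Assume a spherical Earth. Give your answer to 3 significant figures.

For Mercator, h = k = sec φ (a conformal cylindrical projection has a single point scale, 1/cos φ).
Along the parallel at 23.9°, map distances are exaggerated by k = sec 23.9° = 1.094.
True distance = 2250 / 1.094 = 2250 × cos 23.9° ≈ 2060 km.

2060 km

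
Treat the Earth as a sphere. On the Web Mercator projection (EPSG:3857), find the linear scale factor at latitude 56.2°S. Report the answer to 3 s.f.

For Mercator, h = k = sec φ (a conformal cylindrical projection has a single point scale, 1/cos φ).
k = 1/cos 56.2° = 1/0.5563 = 1.798.

1.80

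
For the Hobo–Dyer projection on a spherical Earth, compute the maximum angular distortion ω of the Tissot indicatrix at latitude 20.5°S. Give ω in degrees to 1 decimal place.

Hobo–Dyer is a cylindrical equal-area projection with standard parallels at ±37.5°. A cylindrical equal-area projection with standard parallel φ₀ has meridian scale h = cos φ / cos φ₀ and parallel scale k = cos φ₀ / cos φ (so areas are preserved, h·k = 1).
At 20.5°: h = 1.181, k = 0.8470; principal scales a = 1.181, b = 0.8470.
sin(ω/2) = (a − b)/(a + b) = 0.3337/2.028 = 0.1646, so ω = 2 arcsin(0.1646) ≈ 18.9°.

18.9°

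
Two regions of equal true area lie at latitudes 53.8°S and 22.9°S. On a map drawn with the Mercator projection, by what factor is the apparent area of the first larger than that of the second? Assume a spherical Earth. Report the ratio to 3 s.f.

On Mercator, area is exaggerated by sec²φ = 1/cos²φ.
At 53.8°: sec²(53.8°) = 1/0.5906² = 2.867.
At 22.9°: sec²(22.9°) = 1/0.9212² = 1.178.
Ratio = 2.867/1.178 = cos²(22.9°)/cos²(53.8°) ≈ 2.43.

2.43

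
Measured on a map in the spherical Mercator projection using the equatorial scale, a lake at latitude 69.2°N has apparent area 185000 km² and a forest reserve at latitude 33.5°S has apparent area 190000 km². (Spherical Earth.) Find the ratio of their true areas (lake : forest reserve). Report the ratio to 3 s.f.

Mercator's areal exaggeration is sec²φ; hence true area = (apparent area) · cos²φ.
True area of lake: 185000 × cos²(69.2°) = 185000 × 0.1261 = 23330 km².
True area of forest reserve: 190000 × cos²(33.5°) = 190000 × 0.6954 = 132100 km².
Ratio = 23330 / 132100 ≈ 0.177.

0.177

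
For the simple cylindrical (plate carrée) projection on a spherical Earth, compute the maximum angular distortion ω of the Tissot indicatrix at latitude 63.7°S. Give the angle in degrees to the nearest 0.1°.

45.4°

Plate carrée maps x = Rλ, y = Rφ. The meridian scale is h = 1 and the parallel scale is k = 1/cos φ = sec φ.
At 63.7°: h = 1.000, k = 2.257; principal scales a = 2.257, b = 1.000.
sin(ω/2) = (a − b)/(a + b) = 1.257/3.257 = 0.3859, so ω = 2 arcsin(0.3859) ≈ 45.4°.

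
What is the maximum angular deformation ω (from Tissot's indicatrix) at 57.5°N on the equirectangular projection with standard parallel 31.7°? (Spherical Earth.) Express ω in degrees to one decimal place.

26.1°

In the equirectangular projection with standard parallel φ₀ = 31.7° (x = Rλ cos φ₀, y = Rφ), meridians are true-scale (h = 1) and the parallel scale is k = cos φ₀ / cos φ.
At 57.5°: h = 1.000, k = 1.583; principal scales a = 1.583, b = 1.000.
sin(ω/2) = (a − b)/(a + b) = 0.5835/2.583 = 0.2259, so ω = 2 arcsin(0.2259) ≈ 26.1°.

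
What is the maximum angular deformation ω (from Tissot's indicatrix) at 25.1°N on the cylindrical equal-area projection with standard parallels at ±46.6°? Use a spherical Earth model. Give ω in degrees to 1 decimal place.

For cylindrical equal-area with standard parallel φ₀, h = cos φ / cos φ₀ and k = cos φ₀ / cos φ, so h·k = 1.
At 25.1°: h = 1.318, k = 0.7587; principal scales a = 1.318, b = 0.7587.
sin(ω/2) = (a − b)/(a + b) = 0.5592/2.077 = 0.2693, so ω = 2 arcsin(0.2693) ≈ 31.2°.

31.2°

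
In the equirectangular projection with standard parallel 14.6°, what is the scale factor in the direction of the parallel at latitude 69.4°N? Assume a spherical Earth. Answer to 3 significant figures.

With standard parallel φ₀ = 14.6°, the equirectangular projection gives x = Rλ cos φ₀, y = Rφ, so h = 1 and k = cos 14.6° / cos φ.
k = cos 14.6° / cos 69.4° = 0.9677/0.3518 = 2.750.

2.75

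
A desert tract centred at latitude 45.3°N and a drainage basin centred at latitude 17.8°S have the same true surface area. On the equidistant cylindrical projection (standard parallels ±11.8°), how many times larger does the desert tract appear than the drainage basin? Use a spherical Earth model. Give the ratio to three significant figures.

The equidistant cylindrical projection with φ₀ = 11.8° has h = 1 (meridians true) and k = cos φ₀ / cos φ along parallels.
Areal scale at 45.3°: h·k = 1.000 × 1.392 = 1.392.
Areal scale at 17.8°: h·k = 1.000 × 1.028 = 1.028.
Ratio = 1.392/1.028 ≈ 1.35.

1.35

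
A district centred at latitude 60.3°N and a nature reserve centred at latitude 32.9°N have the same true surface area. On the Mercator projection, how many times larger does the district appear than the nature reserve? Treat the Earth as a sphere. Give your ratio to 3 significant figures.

Mercator areal scale is sec²φ.
At 60.3°: sec²(60.3°) = 1/0.4955² = 4.074.
At 32.9°: sec²(32.9°) = 1/0.8396² = 1.419.
Ratio = 4.074/1.419 = cos²(32.9°)/cos²(60.3°) ≈ 2.87.

2.87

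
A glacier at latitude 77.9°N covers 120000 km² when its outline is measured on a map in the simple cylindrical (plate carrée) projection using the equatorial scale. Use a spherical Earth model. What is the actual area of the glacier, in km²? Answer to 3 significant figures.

Plate carrée maps x = Rλ, y = Rφ. The meridian scale is h = 1 and the parallel scale is k = 1/cos φ = sec φ.
Areal scale = h·k = 1 × sec φ; at 77.9°, h = 1.000, k = 4.771, so h·k = 4.771.
True area = apparent / (areal scale) = 120000 / 4.771 ≈ 25200 km².

25200 km²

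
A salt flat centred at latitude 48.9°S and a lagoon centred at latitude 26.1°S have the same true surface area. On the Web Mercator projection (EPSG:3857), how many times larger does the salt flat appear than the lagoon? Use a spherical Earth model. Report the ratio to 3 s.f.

1.87

On Mercator, area is exaggerated by sec²φ = 1/cos²φ.
At 48.9°: sec²(48.9°) = 1/0.6574² = 2.314.
At 26.1°: sec²(26.1°) = 1/0.8980² = 1.240.
Ratio = 2.314/1.240 = cos²(26.1°)/cos²(48.9°) ≈ 1.87.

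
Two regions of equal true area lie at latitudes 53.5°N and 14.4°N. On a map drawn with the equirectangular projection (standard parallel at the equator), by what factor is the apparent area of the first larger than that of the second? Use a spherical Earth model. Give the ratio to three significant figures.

1.63

In the plate carrée (x = Rλ, y = Rφ), meridians are true-scale (h = 1) and parallels are stretched by k = sec φ.
Areal scale at 53.5°: h·k = 1.000 × 1.681 = 1.681.
Areal scale at 14.4°: h·k = 1.000 × 1.032 = 1.032.
Ratio = 1.681/1.032 ≈ 1.63.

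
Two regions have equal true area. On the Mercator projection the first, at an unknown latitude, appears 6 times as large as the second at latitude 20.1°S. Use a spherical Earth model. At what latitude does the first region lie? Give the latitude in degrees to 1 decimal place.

67.5°

On Mercator, (apparent₁)/(apparent₂) = sec²φ₁ / sec²φ₂ when true areas are equal.
cos²φ₂ / cos²φ₁ = 6  ⇒  cos φ₁ = cos 20.1° / √6 = 0.9391/2.449 = 0.3834.
φ₁ = arccos(0.3834) ≈ 67.5°.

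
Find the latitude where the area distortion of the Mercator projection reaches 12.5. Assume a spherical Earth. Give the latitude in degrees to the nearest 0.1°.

Mercator areal scale is sec²φ.
sec²φ = 12.5  ⇒  cos²φ = 0.08000  ⇒  cos φ = 0.2828.
φ = arccos(0.2828) ≈ 73.6°.

73.6°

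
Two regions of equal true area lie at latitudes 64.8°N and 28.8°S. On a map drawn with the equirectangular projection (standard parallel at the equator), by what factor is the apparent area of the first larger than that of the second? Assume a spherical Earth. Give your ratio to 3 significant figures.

2.06

Plate carrée maps x = Rλ, y = Rφ. The meridian scale is h = 1 and the parallel scale is k = 1/cos φ = sec φ.
Areal scale at 64.8°: h·k = 1.000 × 2.349 = 2.349.
Areal scale at 28.8°: h·k = 1.000 × 1.141 = 1.141.
Ratio = 2.349/1.141 ≈ 2.06.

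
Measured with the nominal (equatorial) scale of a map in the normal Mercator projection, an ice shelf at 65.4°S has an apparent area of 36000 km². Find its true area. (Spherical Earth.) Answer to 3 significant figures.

6240 km²

Mercator is conformal, so the point scale is isotropic: h = k = sec φ = 1/cos φ.
Areal scale = k² = sec²φ = 1/cos²(65.4°) = 1/0.4163² = 5.771.
True area = apparent / (areal scale) = 36000 / 5.771 ≈ 6240 km².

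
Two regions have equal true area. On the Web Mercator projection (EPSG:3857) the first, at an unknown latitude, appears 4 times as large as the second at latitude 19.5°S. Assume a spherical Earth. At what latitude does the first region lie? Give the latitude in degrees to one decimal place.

61.9°

Mercator areal scale is sec²φ, so apparent-area ratio = sec²φ₁ / sec²φ₂ = cos²φ₂ / cos²φ₁.
cos²φ₂ / cos²φ₁ = 4  ⇒  cos φ₁ = cos 19.5° / √4 = 0.9426/2.000 = 0.4713.
φ₁ = arccos(0.4713) ≈ 61.9°.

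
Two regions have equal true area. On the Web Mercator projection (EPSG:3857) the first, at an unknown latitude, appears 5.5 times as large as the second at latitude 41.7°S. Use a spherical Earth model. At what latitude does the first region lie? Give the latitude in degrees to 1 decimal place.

71.4°

For equal true areas on Mercator, apparent areas scale as sec²φ, so the ratio is cos²φ₂ / cos²φ₁.
cos²φ₂ / cos²φ₁ = 5.5  ⇒  cos φ₁ = cos 41.7° / √5.5 = 0.7466/2.345 = 0.3184.
φ₁ = arccos(0.3184) ≈ 71.4°.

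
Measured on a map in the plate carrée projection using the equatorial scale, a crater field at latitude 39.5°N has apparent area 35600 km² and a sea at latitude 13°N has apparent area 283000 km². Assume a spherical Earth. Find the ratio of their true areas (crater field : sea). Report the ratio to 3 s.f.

0.0996

On the plate carrée, areal scale = h·k = 1 × sec φ, so true area = apparent × cos φ.
True area of crater field: 35600 × cos(39.5°) = 35600 × 0.7716 = 27470 km².
True area of sea: 283000 × cos(13°) = 283000 × 0.9744 = 275700 km².
Ratio = 27470 / 275700 ≈ 0.0996.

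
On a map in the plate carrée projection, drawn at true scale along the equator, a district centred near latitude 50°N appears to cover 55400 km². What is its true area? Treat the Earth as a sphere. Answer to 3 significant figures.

35600 km²

In the plate carrée (x = Rλ, y = Rφ), meridians are true-scale (h = 1) and parallels are stretched by k = sec φ.
Areal scale = h·k = 1 × sec φ; at 50°, h = 1.000, k = 1.556, so h·k = 1.556.
True area = apparent / (areal scale) = 55400 / 1.556 ≈ 35600 km².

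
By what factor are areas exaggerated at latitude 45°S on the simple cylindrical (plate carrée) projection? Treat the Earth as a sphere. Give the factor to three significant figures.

1.41

In the plate carrée (x = Rλ, y = Rφ), meridians are true-scale (h = 1) and parallels are stretched by k = sec φ.
Areal scale = h·k = 1 × sec φ; at 45°, h = 1.000, k = 1.414, so h·k = 1.414.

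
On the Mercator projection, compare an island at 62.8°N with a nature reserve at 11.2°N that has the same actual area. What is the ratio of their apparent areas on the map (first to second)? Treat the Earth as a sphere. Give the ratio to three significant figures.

Mercator is conformal with k = sec φ, so areal scale = k² = sec²φ.
At 62.8°: sec²(62.8°) = 1/0.4571² = 4.786.
At 11.2°: sec²(11.2°) = 1/0.9810² = 1.039.
Ratio = 4.786/1.039 = cos²(11.2°)/cos²(62.8°) ≈ 4.61.

4.61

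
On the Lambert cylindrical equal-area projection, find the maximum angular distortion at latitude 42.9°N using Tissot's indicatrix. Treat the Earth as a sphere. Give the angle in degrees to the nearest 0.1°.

The Lambert cylindrical equal-area projection is the cylindrical equal-area projection with its standard parallel at the equator (φ₀ = 0). A cylindrical equal-area projection with standard parallel φ₀ has meridian scale h = cos φ / cos φ₀ and parallel scale k = cos φ₀ / cos φ (so areas are preserved, h·k = 1).
At 42.9°: h = 0.7325, k = 1.365; principal scales a = 1.365, b = 0.7325.
sin(ω/2) = (a − b)/(a + b) = 0.6326/2.098 = 0.3016, so ω = 2 arcsin(0.3016) ≈ 35.1°.

35.1°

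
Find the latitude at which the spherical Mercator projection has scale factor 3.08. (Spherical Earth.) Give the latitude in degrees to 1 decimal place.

71.1°

Mercator scale is k = sec φ = 1/cos φ.
1/cos φ = 3.08  ⇒  cos φ = 0.3247  ⇒  φ = arccos(0.3247) ≈ 71.1°.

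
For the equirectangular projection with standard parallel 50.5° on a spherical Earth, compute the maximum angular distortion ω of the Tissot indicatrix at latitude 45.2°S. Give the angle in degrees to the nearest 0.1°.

5.9°

With standard parallel φ₀ = 50.5°, the equirectangular projection gives x = Rλ cos φ₀, y = Rφ, so h = 1 and k = cos 50.5° / cos φ.
At 45.2°: h = 1.000, k = 0.9027; principal scales a = 1.000, b = 0.9027.
sin(ω/2) = (a − b)/(a + b) = 0.09729/1.903 = 0.05113, so ω = 2 arcsin(0.05113) ≈ 5.9°.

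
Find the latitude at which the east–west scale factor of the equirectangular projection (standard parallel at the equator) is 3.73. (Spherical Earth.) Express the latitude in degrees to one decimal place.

Plate carrée: h = 1, k = sec φ along parallels.
sec φ = 3.73  ⇒  cos φ = 0.2681  ⇒  φ ≈ 74.4°.

74.4°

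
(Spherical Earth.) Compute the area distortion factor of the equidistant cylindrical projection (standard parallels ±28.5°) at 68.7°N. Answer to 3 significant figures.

2.42

With standard parallel φ₀ = 28.5°, the equirectangular projection gives x = Rλ cos φ₀, y = Rφ, so h = 1 and k = cos 28.5° / cos φ.
Areal scale = h·k = 1 × cos φ₀ / cos φ; at 68.7°, h = 1.000, k = 2.419, so h·k = 2.419.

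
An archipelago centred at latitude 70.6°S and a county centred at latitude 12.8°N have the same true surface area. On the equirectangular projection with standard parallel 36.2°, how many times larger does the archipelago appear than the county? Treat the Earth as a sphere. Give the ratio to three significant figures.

2.94

The equidistant cylindrical projection with φ₀ = 36.2° has h = 1 (meridians true) and k = cos φ₀ / cos φ along parallels.
Areal scale at 70.6°: h·k = 1.000 × 2.429 = 2.429.
Areal scale at 12.8°: h·k = 1.000 × 0.8275 = 0.8275.
Ratio = 2.429/0.8275 ≈ 2.94.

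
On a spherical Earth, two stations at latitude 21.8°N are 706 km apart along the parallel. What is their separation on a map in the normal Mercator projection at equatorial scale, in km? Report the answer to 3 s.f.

760 km

The Mercator projection is conformal; its linear scale factor is the same in every direction and equals sec φ = 1/cos φ.
Along the parallel, k = sec 21.8° = 1/0.9285 = 1.077.
Map distance = 706 × 1.077 ≈ 760 km.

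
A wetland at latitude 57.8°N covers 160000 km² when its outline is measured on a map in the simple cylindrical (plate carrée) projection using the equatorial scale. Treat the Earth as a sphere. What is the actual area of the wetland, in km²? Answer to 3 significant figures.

85300 km²

In the plate carrée (x = Rλ, y = Rφ), meridians are true-scale (h = 1) and parallels are stretched by k = sec φ.
Areal scale = h·k = 1 × sec φ; at 57.8°, h = 1.000, k = 1.877, so h·k = 1.877.
True area = apparent / (areal scale) = 160000 / 1.877 ≈ 85300 km².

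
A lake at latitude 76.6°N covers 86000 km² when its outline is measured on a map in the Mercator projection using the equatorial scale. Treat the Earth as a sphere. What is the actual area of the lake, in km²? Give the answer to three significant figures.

4620 km²

For Mercator, h = k = sec φ (a conformal cylindrical projection has a single point scale, 1/cos φ).
Areal scale = k² = sec²φ = 1/cos²(76.6°) = 1/0.2317² = 18.62.
True area = apparent / (areal scale) = 86000 / 18.62 ≈ 4620 km².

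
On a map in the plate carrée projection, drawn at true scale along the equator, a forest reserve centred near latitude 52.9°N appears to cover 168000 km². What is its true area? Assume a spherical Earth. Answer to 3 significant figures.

For the equirectangular projection with φ₀ = 0 (plate carrée), h = 1 along meridians and k = sec φ along parallels.
Areal scale = h·k = 1 × sec φ; at 52.9°, h = 1.000, k = 1.658, so h·k = 1.658.
True area = apparent / (areal scale) = 168000 / 1.658 ≈ 101000 km².

101000 km²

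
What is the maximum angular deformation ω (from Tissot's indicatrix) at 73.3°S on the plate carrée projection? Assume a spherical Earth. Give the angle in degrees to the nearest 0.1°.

In the plate carrée (x = Rλ, y = Rφ), meridians are true-scale (h = 1) and parallels are stretched by k = sec φ.
At 73.3°: h = 1.000, k = 3.480; principal scales a = 3.480, b = 1.000.
sin(ω/2) = (a − b)/(a + b) = 2.480/4.480 = 0.5536, so ω = 2 arcsin(0.5536) ≈ 67.2°.

67.2°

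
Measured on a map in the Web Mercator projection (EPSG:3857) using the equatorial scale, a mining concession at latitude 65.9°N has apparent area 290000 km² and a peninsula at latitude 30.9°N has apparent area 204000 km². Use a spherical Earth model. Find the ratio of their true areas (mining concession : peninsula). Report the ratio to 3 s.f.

0.322

Mercator's areal exaggeration is sec²φ; hence true area = (apparent area) · cos²φ.
True area of mining concession: 290000 × cos²(65.9°) = 290000 × 0.1667 = 48350 km².
True area of peninsula: 204000 × cos²(30.9°) = 204000 × 0.7363 = 150200 km².
Ratio = 48350 / 150200 ≈ 0.322.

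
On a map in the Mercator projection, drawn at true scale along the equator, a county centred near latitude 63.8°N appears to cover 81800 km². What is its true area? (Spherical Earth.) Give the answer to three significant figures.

15900 km²

For Mercator, h = k = sec φ (a conformal cylindrical projection has a single point scale, 1/cos φ).
Areal scale = k² = sec²φ = 1/cos²(63.8°) = 1/0.4415² = 5.130.
True area = apparent / (areal scale) = 81800 / 5.130 ≈ 15900 km².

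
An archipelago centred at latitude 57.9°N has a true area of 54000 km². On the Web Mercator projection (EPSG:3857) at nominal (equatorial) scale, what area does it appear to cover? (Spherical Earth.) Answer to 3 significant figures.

Mercator is conformal, so the point scale is isotropic: h = k = sec φ = 1/cos φ.
Areal scale = k² = sec²φ = 1/cos²(57.9°) = 1/0.5314² = 3.541.
Apparent area = 54000 × 3.541 ≈ 191000 km².

191000 km²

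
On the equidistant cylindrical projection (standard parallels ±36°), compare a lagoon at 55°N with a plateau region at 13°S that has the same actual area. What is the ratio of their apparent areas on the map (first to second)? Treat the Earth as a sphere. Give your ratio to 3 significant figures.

In the equirectangular projection with standard parallel φ₀ = 36° (x = Rλ cos φ₀, y = Rφ), meridians are true-scale (h = 1) and the parallel scale is k = cos φ₀ / cos φ.
Areal scale at 55°: h·k = 1.000 × 1.410 = 1.410.
Areal scale at 13°: h·k = 1.000 × 0.8303 = 0.8303.
Ratio = 1.410/0.8303 ≈ 1.70.

1.70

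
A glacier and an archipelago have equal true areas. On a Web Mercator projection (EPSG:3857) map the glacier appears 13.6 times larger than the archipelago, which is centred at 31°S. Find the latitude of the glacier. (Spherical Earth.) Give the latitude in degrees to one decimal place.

On Mercator, (apparent₁)/(apparent₂) = sec²φ₁ / sec²φ₂ when true areas are equal.
cos²φ₂ / cos²φ₁ = 13.6  ⇒  cos φ₁ = cos 31° / √13.6 = 0.8572/3.688 = 0.2324.
φ₁ = arccos(0.2324) ≈ 76.6°.

76.6°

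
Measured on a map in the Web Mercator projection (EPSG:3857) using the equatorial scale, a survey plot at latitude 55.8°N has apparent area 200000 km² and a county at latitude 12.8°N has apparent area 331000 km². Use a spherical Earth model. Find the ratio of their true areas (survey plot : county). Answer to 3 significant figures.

On Mercator the areal scale is sec²φ, so true area = apparent × cos²φ.
True area of survey plot: 200000 × cos²(55.8°) = 200000 × 0.3159 = 63190 km².
True area of county: 331000 × cos²(12.8°) = 331000 × 0.9509 = 314800 km².
Ratio = 63190 / 314800 ≈ 0.201.

0.201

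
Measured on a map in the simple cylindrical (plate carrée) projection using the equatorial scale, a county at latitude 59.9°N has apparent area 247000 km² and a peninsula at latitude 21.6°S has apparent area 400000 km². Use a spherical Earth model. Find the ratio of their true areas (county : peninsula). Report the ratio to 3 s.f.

0.333

On the plate carrée, areal scale = h·k = 1 × sec φ, so true area = apparent × cos φ.
True area of county: 247000 × cos(59.9°) = 247000 × 0.5015 = 123900 km².
True area of peninsula: 400000 × cos(21.6°) = 400000 × 0.9298 = 371900 km².
Ratio = 123900 / 371900 ≈ 0.333.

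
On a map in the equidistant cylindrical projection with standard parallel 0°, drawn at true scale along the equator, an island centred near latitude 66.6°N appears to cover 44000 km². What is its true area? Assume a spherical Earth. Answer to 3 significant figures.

17500 km²

In the plate carrée (x = Rλ, y = Rφ), meridians are true-scale (h = 1) and parallels are stretched by k = sec φ.
Areal scale = h·k = 1 × sec φ; at 66.6°, h = 1.000, k = 2.518, so h·k = 2.518.
True area = apparent / (areal scale) = 44000 / 2.518 ≈ 17500 km².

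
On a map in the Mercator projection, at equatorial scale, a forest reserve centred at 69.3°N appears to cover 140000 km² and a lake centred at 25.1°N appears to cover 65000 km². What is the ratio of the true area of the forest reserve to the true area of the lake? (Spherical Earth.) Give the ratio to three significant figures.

On Mercator the areal scale is sec²φ, so true area = apparent × cos²φ.
True area of forest reserve: 140000 × cos²(69.3°) = 140000 × 0.1249 = 17490 km².
True area of lake: 65000 × cos²(25.1°) = 65000 × 0.8201 = 53300 km².
Ratio = 17490 / 53300 ≈ 0.328.

0.328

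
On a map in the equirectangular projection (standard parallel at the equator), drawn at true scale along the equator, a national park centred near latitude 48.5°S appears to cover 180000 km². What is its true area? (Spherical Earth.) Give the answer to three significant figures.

In the plate carrée (x = Rλ, y = Rφ), meridians are true-scale (h = 1) and parallels are stretched by k = sec φ.
Areal scale = h·k = 1 × sec φ; at 48.5°, h = 1.000, k = 1.509, so h·k = 1.509.
True area = apparent / (areal scale) = 180000 / 1.509 ≈ 119000 km².

119000 km²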